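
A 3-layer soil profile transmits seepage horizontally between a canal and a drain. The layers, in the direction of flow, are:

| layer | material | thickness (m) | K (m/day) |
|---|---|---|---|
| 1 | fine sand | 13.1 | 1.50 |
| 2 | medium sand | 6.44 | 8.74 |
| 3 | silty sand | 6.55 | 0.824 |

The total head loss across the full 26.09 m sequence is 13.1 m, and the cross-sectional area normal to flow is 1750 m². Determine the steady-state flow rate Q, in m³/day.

1320

Flow is perpendicular to layering, so the layers act in series and the equivalent K is the thickness-weighted harmonic mean.
Total thickness L = 13.1 + 6.44 + 6.55 = 26.09 m.
Σ(b_i/K_i) = 13.1/1.50 + 6.44/8.74 + 6.55/0.824 = 17.42 d.
K_eq = L / Σ(b_i/K_i) = 26.09 / 17.42 = 1.498 m/day.
Q = K_eq · A · (Δh/L) = 1.498 × 1750 × (13.1/26.09) = 1316 m³/day.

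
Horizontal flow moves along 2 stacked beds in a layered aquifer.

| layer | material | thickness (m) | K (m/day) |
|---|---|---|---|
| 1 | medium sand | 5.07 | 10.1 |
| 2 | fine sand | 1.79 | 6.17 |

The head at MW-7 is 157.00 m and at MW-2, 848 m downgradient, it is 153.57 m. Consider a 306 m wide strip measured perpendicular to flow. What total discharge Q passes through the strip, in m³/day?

Flow is parallel to layering, so each bed carries its own Darcy discharge and the transmissivities add.
Σ(K_i·b_i) = 10.1×5.07 + 6.17×1.79 = 62.25 m²/day.
Hydraulic gradient i = (157.00 − 153.57) / 848 = 3.43 / 848 = 0.004045.
Q = Σ(K_i·b_i) · W · i = 62.25 × 306 × 0.004045 = 77.05 m³/day.

77.0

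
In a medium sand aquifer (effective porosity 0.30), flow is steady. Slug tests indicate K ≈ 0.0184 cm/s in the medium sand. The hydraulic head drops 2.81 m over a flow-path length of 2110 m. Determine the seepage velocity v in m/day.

Convert K: 0.0184 cm/s × 864 = 15.90 m/day.
Hydraulic gradient i = Δh / L = 2.81 / 2110 = 0.001332.
Darcy flux q = K · i = 15.90 × 0.001332 = 0.02117 m/day.
Seepage velocity v = q / n_e = 0.02117 / 0.30 = 0.07057 m/day.

0.0706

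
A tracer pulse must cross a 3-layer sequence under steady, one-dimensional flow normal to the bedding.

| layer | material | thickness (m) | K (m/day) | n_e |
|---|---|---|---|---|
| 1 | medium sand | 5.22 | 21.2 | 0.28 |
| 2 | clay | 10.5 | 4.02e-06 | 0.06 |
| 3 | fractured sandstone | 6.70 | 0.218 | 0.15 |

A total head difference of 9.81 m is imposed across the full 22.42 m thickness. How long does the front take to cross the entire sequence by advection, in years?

With flow normal to the layers, continuity requires the same specific discharge q through every layer.
Σ(b_i/K_i) = 5.22/21.2 + 10.5/4.02e-06 + 6.70/0.218 = 2.612e+06 d.
q = Δh / Σ(b_i/K_i) = 9.81 / 2.612e+06 = 3.756e-06 m/day.
In each layer the seepage velocity is v_i = q/n_i, so the layer transit time is t_i = b_i·n_i / q:
  layer 1 (medium sand): t_1 = 5.22 × 0.28 / 3.756e-06 = 3.892e+05 d
  layer 2 (clay): t_2 = 10.5 × 0.06 / 3.756e-06 = 1.677e+05 d
  layer 3 (fractured sandstone): t_3 = 6.70 × 0.15 / 3.756e-06 = 2.676e+05 d
Total t = Σ t_i = 8.245e+05 days = 2257 years.

2260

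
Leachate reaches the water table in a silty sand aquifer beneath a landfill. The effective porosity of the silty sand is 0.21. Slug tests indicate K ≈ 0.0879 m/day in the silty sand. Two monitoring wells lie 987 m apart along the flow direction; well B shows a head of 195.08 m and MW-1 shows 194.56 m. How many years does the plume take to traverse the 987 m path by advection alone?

12300

Hydraulic gradient i = (195.08 − 194.56) / 987 = 0.52 / 987 = 0.0005268.
Darcy flux q = K · i = 0.08790 × 0.0005268 = 4.631e-05 m/day.
Seepage velocity v = q / n_e = 4.631e-05 / 0.21 = 0.0002205 m/day.
Travel time t = L / v = 987 / 0.0002205 = 4.476e+06 days = 12254 years.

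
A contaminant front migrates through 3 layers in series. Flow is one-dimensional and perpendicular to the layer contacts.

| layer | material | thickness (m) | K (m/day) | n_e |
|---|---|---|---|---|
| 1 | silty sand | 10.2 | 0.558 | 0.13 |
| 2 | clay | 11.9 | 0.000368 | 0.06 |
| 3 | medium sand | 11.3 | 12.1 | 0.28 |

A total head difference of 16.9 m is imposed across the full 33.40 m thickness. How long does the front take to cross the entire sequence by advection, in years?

With flow normal to the layers, continuity requires the same specific discharge q through every layer.
Σ(b_i/K_i) = 10.2/0.558 + 11.9/0.000368 + 11.3/12.1 = 32356 d.
q = Δh / Σ(b_i/K_i) = 16.9 / 32356 = 0.0005223 m/day.
In each layer the seepage velocity is v_i = q/n_i, so the layer transit time is t_i = b_i·n_i / q:
  layer 1 (silty sand): t_1 = 10.2 × 0.13 / 0.0005223 = 2539 d
  layer 2 (clay): t_2 = 11.9 × 0.06 / 0.0005223 = 1367 d
  layer 3 (medium sand): t_3 = 11.3 × 0.28 / 0.0005223 = 6058 d
Total t = Σ t_i = 9963 days = 27.28 years.

27.3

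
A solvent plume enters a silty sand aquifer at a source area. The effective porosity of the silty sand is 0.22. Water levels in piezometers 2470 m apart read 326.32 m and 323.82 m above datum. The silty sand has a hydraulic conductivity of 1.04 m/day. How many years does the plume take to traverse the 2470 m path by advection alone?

1410

Hydraulic gradient i = (326.32 − 323.82) / 2470 = 2.5 / 2470 = 0.001012.
Darcy flux q = K · i = 1.040 × 0.001012 = 0.001053 m/day.
Seepage velocity v = q / n_e = 0.001053 / 0.22 = 0.004785 m/day.
Travel time t = L / v = 2470 / 0.004785 = 5.162e+05 days = 1413 years.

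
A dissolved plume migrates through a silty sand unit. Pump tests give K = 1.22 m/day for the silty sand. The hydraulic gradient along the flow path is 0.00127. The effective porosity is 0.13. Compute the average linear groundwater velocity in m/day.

0.0119

Hydraulic gradient i = 0.00127.
Darcy flux q = K · i = 1.220 × 0.001270 = 0.001549 m/day.
Seepage velocity v = q / n_e = 0.001549 / 0.13 = 0.01192 m/day.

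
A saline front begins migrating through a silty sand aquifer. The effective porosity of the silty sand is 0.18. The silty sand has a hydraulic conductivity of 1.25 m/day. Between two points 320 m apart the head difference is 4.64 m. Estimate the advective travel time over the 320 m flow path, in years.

Hydraulic gradient i = Δh / L = 4.64 / 320 = 0.01450.
Darcy flux q = K · i = 1.250 × 0.01450 = 0.01812 m/day.
Seepage velocity v = q / n_e = 0.01812 / 0.18 = 0.1007 m/day.
Travel time t = L / v = 320 / 0.1007 = 3178 days = 8.701 years.

8.70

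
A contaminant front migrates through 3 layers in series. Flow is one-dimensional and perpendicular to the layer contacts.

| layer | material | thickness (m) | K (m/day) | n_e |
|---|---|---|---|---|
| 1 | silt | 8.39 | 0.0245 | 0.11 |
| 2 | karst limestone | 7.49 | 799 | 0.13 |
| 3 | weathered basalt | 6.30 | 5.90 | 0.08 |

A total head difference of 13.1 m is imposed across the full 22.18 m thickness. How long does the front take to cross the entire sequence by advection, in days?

With flow normal to the layers, continuity requires the same specific discharge q through every layer.
Σ(b_i/K_i) = 8.39/0.0245 + 7.49/799 + 6.30/5.90 = 343.5 d.
q = Δh / Σ(b_i/K_i) = 13.1 / 343.5 = 0.03813 m/day.
In each layer the seepage velocity is v_i = q/n_i, so the layer transit time is t_i = b_i·n_i / q:
  layer 1 (silt): t_1 = 8.39 × 0.11 / 0.03813 = 24.20 d
  layer 2 (karst limestone): t_2 = 7.49 × 0.13 / 0.03813 = 25.53 d
  layer 3 (weathered basalt): t_3 = 6.30 × 0.08 / 0.03813 = 13.22 d
Total t = Σ t_i = 62.95 days.

63.0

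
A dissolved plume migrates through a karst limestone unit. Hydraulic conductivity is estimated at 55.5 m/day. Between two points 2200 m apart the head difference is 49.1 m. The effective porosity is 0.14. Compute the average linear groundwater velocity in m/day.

Hydraulic gradient i = Δh / L = 49.1 / 2200 = 0.02232.
Darcy flux q = K · i = 55.50 × 0.02232 = 1.239 m/day.
Seepage velocity v = q / n_e = 1.239 / 0.14 = 8.848 m/day.

8.85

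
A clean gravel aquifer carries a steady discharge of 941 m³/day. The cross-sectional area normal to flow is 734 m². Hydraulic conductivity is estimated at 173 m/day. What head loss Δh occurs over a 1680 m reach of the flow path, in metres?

From Q = K·A·i, i = Q / (K·A) = 941 / (173.0 × 734.0) = 0.007410.
Head loss Δh = i · L = 0.007410 × 1680 = 12.45 m.

12.4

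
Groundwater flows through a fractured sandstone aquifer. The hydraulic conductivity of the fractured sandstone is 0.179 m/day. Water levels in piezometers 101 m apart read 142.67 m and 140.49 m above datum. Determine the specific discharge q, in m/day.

Hydraulic gradient i = (142.67 − 140.49) / 101 = 2.18 / 101 = 0.02158.
Specific discharge q = K · i = 0.1790 × 0.02158 = 0.003864 m/day.

0.00386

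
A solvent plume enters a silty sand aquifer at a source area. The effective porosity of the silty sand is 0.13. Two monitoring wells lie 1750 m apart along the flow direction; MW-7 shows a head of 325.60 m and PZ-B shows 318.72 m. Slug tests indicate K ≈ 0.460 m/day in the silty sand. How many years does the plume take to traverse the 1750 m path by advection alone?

344

Hydraulic gradient i = (325.60 − 318.72) / 1750 = 6.88 / 1750 = 0.003931.
Darcy flux q = K · i = 0.4600 × 0.003931 = 0.001808 m/day.
Seepage velocity v = q / n_e = 0.001808 / 0.13 = 0.01391 m/day.
Travel time t = L / v = 1750 / 0.01391 = 1.258e+05 days = 344.4 years.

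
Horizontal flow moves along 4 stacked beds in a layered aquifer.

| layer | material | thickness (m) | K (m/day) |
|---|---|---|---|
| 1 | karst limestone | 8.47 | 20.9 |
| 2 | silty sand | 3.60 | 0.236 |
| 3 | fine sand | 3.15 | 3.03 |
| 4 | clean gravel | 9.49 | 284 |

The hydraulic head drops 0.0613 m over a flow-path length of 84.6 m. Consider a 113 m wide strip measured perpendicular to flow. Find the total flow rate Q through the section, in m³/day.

236

Flow is parallel to layering, so each bed carries its own Darcy discharge and the transmissivities add.
Σ(K_i·b_i) = 20.9×8.47 + 0.236×3.60 + 3.03×3.15 + 284×9.49 = 2883 m²/day.
Hydraulic gradient i = Δh / L = 0.0613 / 84.6 = 0.0007246.
Q = Σ(K_i·b_i) · W · i = 2883 × 113 × 0.0007246 = 236.0 m³/day.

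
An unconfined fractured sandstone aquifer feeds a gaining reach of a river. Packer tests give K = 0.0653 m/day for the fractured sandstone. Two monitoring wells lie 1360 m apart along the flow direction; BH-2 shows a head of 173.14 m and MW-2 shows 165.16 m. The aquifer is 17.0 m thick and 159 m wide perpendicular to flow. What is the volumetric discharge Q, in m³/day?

Cross-sectional area A = 159 × 17.0 = 2703 m².
Hydraulic gradient i = (173.14 − 165.16) / 1360 = 7.98 / 1360 = 0.005868.
Darcy's law: Q = K · A · i = 0.06530 × 2703 × 0.005868 = 1.036 m³/day.

1.04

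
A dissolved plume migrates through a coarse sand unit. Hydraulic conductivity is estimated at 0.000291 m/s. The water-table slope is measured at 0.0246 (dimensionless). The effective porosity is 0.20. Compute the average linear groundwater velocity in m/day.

3.09

Convert K: 0.000291 m/s × 86400 = 25.14 m/day.
Hydraulic gradient i = 0.0246.
Darcy flux q = K · i = 25.14 × 0.02460 = 0.6185 m/day.
Seepage velocity v = q / n_e = 0.6185 / 0.20 = 3.093 m/day.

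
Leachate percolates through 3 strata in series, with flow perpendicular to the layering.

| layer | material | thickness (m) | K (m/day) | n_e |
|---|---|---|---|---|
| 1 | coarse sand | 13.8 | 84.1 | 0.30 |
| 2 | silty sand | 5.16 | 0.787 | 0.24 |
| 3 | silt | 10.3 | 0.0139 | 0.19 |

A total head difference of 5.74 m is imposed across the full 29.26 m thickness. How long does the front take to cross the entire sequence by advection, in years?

2.62

With flow normal to the layers, continuity requires the same specific discharge q through every layer.
Σ(b_i/K_i) = 13.8/84.1 + 5.16/0.787 + 10.3/0.0139 = 747.7 d.
q = Δh / Σ(b_i/K_i) = 5.74 / 747.7 = 0.007677 m/day.
In each layer the seepage velocity is v_i = q/n_i, so the layer transit time is t_i = b_i·n_i / q:
  layer 1 (coarse sand): t_1 = 13.8 × 0.30 / 0.007677 = 539.3 d
  layer 2 (silty sand): t_2 = 5.16 × 0.24 / 0.007677 = 161.3 d
  layer 3 (silt): t_3 = 10.3 × 0.19 / 0.007677 = 254.9 d
Total t = Σ t_i = 955.6 days = 2.616 years.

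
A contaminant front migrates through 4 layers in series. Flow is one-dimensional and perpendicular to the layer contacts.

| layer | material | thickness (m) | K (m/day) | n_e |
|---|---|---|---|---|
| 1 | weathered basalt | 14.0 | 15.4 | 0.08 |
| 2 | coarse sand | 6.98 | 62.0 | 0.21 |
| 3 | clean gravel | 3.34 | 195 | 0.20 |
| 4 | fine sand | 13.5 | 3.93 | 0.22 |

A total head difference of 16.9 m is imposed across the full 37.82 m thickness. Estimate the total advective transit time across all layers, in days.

With flow normal to the layers, continuity requires the same specific discharge q through every layer.
Σ(b_i/K_i) = 14.0/15.4 + 6.98/62.0 + 3.34/195 + 13.5/3.93 = 4.474 d.
q = Δh / Σ(b_i/K_i) = 16.9 / 4.474 = 3.777 m/day.
In each layer the seepage velocity is v_i = q/n_i, so the layer transit time is t_i = b_i·n_i / q:
  layer 1 (weathered basalt): t_1 = 14.0 × 0.08 / 3.777 = 0.2965 d
  layer 2 (coarse sand): t_2 = 6.98 × 0.21 / 3.777 = 0.3880 d
  layer 3 (clean gravel): t_3 = 3.34 × 0.20 / 3.777 = 0.1768 d
  layer 4 (fine sand): t_4 = 13.5 × 0.22 / 3.777 = 0.7862 d
Total t = Σ t_i = 1.648 days.

1.65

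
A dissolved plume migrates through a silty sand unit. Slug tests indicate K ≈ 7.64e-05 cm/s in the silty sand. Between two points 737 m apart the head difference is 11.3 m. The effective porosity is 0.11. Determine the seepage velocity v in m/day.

Convert K: 7.64e-05 cm/s × 864 = 0.06601 m/day.
Hydraulic gradient i = Δh / L = 11.3 / 737 = 0.01533.
Darcy flux q = K · i = 0.06601 × 0.01533 = 0.001012 m/day.
Seepage velocity v = q / n_e = 0.001012 / 0.11 = 0.009201 m/day.

0.00920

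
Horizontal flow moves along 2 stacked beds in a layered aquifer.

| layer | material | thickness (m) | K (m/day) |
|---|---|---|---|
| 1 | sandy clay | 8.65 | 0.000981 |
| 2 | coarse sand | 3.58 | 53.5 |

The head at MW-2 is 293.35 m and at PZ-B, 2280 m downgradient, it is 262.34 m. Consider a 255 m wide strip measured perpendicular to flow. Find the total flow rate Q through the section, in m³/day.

Flow is parallel to layering, so each bed carries its own Darcy discharge and the transmissivities add.
Σ(K_i·b_i) = 0.000981×8.65 + 53.5×3.58 = 191.5 m²/day.
Hydraulic gradient i = (293.35 − 262.34) / 2280 = 31.01 / 2280 = 0.01360.
Q = Σ(K_i·b_i) · W · i = 191.5 × 255 × 0.01360 = 664.3 m³/day.

664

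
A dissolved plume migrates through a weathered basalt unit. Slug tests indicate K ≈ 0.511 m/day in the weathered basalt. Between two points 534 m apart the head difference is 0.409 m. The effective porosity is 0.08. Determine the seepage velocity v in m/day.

0.00489

Hydraulic gradient i = Δh / L = 0.409 / 534 = 0.0007659.
Darcy flux q = K · i = 0.5110 × 0.0007659 = 0.0003914 m/day.
Seepage velocity v = q / n_e = 0.0003914 / 0.08 = 0.004892 m/day.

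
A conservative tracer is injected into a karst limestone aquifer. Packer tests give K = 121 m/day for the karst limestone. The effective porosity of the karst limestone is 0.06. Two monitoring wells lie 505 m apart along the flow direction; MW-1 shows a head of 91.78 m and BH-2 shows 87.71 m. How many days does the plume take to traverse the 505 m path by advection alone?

31.1

Hydraulic gradient i = (91.78 − 87.71) / 505 = 4.07 / 505 = 0.008059.
Darcy flux q = K · i = 121.0 × 0.008059 = 0.9752 m/day.
Seepage velocity v = q / n_e = 0.9752 / 0.06 = 16.25 m/day.
Travel time t = L / v = 505 / 16.25 = 31.07 days.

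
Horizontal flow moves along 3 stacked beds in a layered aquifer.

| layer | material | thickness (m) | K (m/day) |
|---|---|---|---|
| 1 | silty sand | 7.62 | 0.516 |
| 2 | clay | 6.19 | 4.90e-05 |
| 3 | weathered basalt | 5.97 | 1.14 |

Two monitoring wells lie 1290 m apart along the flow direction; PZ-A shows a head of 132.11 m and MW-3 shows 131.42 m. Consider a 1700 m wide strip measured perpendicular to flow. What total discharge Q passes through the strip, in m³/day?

Flow is parallel to layering, so each bed carries its own Darcy discharge and the transmissivities add.
Σ(K_i·b_i) = 0.516×7.62 + 4.90e-05×6.19 + 1.14×5.97 = 10.74 m²/day.
Hydraulic gradient i = (132.11 − 131.42) / 1290 = 0.69 / 1290 = 0.0005349.
Q = Σ(K_i·b_i) · W · i = 10.74 × 1700 × 0.0005349 = 9.764 m³/day.

9.76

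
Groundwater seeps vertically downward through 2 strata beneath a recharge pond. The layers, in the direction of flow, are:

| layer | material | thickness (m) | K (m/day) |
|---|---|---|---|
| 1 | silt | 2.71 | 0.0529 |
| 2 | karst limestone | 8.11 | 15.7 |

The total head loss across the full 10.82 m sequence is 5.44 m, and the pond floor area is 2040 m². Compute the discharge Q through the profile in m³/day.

Flow is perpendicular to layering, so the layers act in series and the equivalent K is the thickness-weighted harmonic mean.
Total thickness L = 2.71 + 8.11 = 10.82 m.
Σ(b_i/K_i) = 2.71/0.0529 + 8.11/15.7 = 51.75 d.
K_eq = L / Σ(b_i/K_i) = 10.82 / 51.75 = 0.2091 m/day.
Q = K_eq · A · (Δh/L) = 0.2091 × 2040 × (5.44/10.82) = 214.5 m³/day.

214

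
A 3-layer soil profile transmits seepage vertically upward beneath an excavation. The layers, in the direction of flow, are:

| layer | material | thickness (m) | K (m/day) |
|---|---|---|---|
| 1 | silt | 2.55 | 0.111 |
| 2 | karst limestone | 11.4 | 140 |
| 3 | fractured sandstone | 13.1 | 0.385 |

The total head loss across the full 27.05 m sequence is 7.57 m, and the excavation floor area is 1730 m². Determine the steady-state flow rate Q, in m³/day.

Flow is perpendicular to layering, so the layers act in series and the equivalent K is the thickness-weighted harmonic mean.
Total thickness L = 2.55 + 11.4 + 13.1 = 27.05 m.
Σ(b_i/K_i) = 2.55/0.111 + 11.4/140 + 13.1/0.385 = 57.08 d.
K_eq = L / Σ(b_i/K_i) = 27.05 / 57.08 = 0.4739 m/day.
Q = K_eq · A · (Δh/L) = 0.4739 × 1730 × (7.57/27.05) = 229.4 m³/day.

229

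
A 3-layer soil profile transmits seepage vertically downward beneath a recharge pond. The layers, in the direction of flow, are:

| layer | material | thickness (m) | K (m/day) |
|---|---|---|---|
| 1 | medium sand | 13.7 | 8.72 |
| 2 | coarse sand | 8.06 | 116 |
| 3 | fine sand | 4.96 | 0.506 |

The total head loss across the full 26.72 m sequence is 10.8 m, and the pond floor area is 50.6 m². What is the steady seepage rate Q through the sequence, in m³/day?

47.8

Flow is perpendicular to layering, so the layers act in series and the equivalent K is the thickness-weighted harmonic mean.
Total thickness L = 13.7 + 8.06 + 4.96 = 26.72 m.
Σ(b_i/K_i) = 13.7/8.72 + 8.06/116 + 4.96/0.506 = 11.44 d.
K_eq = L / Σ(b_i/K_i) = 26.72 / 11.44 = 2.335 m/day.
Q = K_eq · A · (Δh/L) = 2.335 × 50.6 × (10.8/26.72) = 47.76 m³/day.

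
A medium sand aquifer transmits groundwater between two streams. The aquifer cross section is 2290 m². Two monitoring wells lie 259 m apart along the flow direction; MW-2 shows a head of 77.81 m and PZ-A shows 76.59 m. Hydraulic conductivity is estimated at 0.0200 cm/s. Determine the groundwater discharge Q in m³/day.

186

Convert K: 0.0200 cm/s × 864 = 17.28 m/day.
Hydraulic gradient i = (77.81 − 76.59) / 259 = 1.22 / 259 = 0.004710.
Darcy's law: Q = K · A · i = 17.28 × 2290 × 0.004710 = 186.4 m³/day.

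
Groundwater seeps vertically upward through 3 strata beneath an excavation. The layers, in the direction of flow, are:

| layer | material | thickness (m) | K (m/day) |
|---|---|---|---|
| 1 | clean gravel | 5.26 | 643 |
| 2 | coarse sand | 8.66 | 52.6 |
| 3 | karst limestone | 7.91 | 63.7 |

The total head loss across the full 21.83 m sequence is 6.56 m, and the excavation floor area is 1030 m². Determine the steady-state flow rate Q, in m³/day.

Flow is perpendicular to layering, so the layers act in series and the equivalent K is the thickness-weighted harmonic mean.
Total thickness L = 5.26 + 8.66 + 7.91 = 21.83 m.
Σ(b_i/K_i) = 5.26/643 + 8.66/52.6 + 7.91/63.7 = 0.2970 d.
K_eq = L / Σ(b_i/K_i) = 21.83 / 0.2970 = 73.50 m/day.
Q = K_eq · A · (Δh/L) = 73.50 × 1030 × (6.56/21.83) = 22751 m³/day.

22800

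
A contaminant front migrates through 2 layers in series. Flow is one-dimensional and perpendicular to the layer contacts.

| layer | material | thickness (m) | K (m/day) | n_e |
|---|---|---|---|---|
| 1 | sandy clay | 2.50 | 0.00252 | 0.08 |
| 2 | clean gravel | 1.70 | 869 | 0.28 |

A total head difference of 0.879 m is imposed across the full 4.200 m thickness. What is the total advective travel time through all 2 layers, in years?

With flow normal to the layers, continuity requires the same specific discharge q through every layer.
Σ(b_i/K_i) = 2.50/0.00252 + 1.70/869 = 992.1 d.
q = Δh / Σ(b_i/K_i) = 0.879 / 992.1 = 0.0008860 m/day.
In each layer the seepage velocity is v_i = q/n_i, so the layer transit time is t_i = b_i·n_i / q:
  layer 1 (sandy clay): t_1 = 2.50 × 0.08 / 0.0008860 = 225.7 d
  layer 2 (clean gravel): t_2 = 1.70 × 0.28 / 0.0008860 = 537.2 d
Total t = Σ t_i = 763.0 days = 2.089 years.

2.09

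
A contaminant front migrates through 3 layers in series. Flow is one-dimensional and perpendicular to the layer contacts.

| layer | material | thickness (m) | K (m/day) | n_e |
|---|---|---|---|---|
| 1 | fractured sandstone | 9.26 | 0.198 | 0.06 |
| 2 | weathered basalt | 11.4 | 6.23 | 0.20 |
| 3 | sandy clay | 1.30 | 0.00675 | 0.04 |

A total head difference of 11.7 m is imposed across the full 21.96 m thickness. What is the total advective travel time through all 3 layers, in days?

With flow normal to the layers, continuity requires the same specific discharge q through every layer.
Σ(b_i/K_i) = 9.26/0.198 + 11.4/6.23 + 1.30/0.00675 = 241.2 d.
q = Δh / Σ(b_i/K_i) = 11.7 / 241.2 = 0.04851 m/day.
In each layer the seepage velocity is v_i = q/n_i, so the layer transit time is t_i = b_i·n_i / q:
  layer 1 (fractured sandstone): t_1 = 9.26 × 0.06 / 0.04851 = 11.45 d
  layer 2 (weathered basalt): t_2 = 11.4 × 0.20 / 0.04851 = 47.00 d
  layer 3 (sandy clay): t_3 = 1.30 × 0.04 / 0.04851 = 1.072 d
Total t = Σ t_i = 59.53 days.

59.5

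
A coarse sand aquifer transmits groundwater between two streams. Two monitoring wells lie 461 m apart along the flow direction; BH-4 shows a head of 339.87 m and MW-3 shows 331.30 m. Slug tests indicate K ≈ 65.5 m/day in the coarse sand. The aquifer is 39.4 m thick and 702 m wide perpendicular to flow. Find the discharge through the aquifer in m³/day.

Cross-sectional area A = 702 × 39.4 = 27659 m².
Hydraulic gradient i = (339.87 − 331.30) / 461 = 8.57 / 461 = 0.01859.
Darcy's law: Q = K · A · i = 65.50 × 27659 × 0.01859 = 33679 m³/day.

33700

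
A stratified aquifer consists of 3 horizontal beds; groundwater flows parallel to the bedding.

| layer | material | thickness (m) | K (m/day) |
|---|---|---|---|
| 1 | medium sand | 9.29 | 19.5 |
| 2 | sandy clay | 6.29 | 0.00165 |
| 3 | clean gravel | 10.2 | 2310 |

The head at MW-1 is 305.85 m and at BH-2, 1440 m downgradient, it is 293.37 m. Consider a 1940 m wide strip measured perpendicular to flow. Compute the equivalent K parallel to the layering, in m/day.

921

Flow is parallel to layering, so each bed carries its own Darcy discharge and the transmissivities add.
Σ(K_i·b_i) = 19.5×9.29 + 0.00165×6.29 + 2310×10.2 = 23743 m²/day.
Total thickness b = 25.78 m, so K_eq = Σ(K_i·b_i)/b = 921.0 m/day.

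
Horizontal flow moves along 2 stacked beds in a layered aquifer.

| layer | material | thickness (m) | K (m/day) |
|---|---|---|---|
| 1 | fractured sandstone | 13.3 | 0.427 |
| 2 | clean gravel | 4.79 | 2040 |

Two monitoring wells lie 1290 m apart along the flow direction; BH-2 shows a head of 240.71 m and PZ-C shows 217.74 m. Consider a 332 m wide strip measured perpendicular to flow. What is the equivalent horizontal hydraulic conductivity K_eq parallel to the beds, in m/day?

Flow is parallel to layering, so each bed carries its own Darcy discharge and the transmissivities add.
Σ(K_i·b_i) = 0.427×13.3 + 2040×4.79 = 9777 m²/day.
Total thickness b = 18.09 m, so K_eq = Σ(K_i·b_i)/b = 540.5 m/day.

540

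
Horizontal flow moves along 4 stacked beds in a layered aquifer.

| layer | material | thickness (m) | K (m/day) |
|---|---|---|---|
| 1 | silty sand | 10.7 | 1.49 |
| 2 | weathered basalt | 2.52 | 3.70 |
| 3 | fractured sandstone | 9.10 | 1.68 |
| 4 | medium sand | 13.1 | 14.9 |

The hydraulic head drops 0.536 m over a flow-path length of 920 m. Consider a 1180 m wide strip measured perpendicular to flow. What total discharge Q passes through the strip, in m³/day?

Flow is parallel to layering, so each bed carries its own Darcy discharge and the transmissivities add.
Σ(K_i·b_i) = 1.49×10.7 + 3.70×2.52 + 1.68×9.10 + 14.9×13.1 = 235.7 m²/day.
Hydraulic gradient i = Δh / L = 0.536 / 920 = 0.0005826.
Q = Σ(K_i·b_i) · W · i = 235.7 × 1180 × 0.0005826 = 162.1 m³/day.

162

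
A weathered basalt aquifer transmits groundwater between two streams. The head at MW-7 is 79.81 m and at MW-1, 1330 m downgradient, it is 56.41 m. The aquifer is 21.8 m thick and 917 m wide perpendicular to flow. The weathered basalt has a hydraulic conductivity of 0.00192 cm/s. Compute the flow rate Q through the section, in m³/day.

583

Convert K: 0.00192 cm/s × 864 = 1.659 m/day.
Cross-sectional area A = 917 × 21.8 = 19991 m².
Hydraulic gradient i = (79.81 − 56.41) / 1330 = 23.4 / 1330 = 0.01759.
Darcy's law: Q = K · A · i = 1.659 × 19991 × 0.01759 = 583.5 m³/day.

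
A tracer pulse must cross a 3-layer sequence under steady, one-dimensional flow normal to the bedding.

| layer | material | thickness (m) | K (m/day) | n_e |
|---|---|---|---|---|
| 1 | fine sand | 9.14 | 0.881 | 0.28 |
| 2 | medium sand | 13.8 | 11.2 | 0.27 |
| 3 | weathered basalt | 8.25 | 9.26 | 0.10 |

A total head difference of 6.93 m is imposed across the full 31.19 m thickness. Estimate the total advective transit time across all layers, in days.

With flow normal to the layers, continuity requires the same specific discharge q through every layer.
Σ(b_i/K_i) = 9.14/0.881 + 13.8/11.2 + 8.25/9.26 = 12.50 d.
q = Δh / Σ(b_i/K_i) = 6.93 / 12.50 = 0.5545 m/day.
In each layer the seepage velocity is v_i = q/n_i, so the layer transit time is t_i = b_i·n_i / q:
  layer 1 (fine sand): t_1 = 9.14 × 0.28 / 0.5545 = 4.615 d
  layer 2 (medium sand): t_2 = 13.8 × 0.27 / 0.5545 = 6.720 d
  layer 3 (weathered basalt): t_3 = 8.25 × 0.10 / 0.5545 = 1.488 d
Total t = Σ t_i = 12.82 days.

12.8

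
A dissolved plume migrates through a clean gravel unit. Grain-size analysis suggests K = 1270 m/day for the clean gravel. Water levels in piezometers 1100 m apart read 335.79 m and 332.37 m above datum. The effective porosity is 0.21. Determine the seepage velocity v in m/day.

Hydraulic gradient i = (335.79 − 332.37) / 1100 = 3.42 / 1100 = 0.003109.
Darcy flux q = K · i = 1270 × 0.003109 = 3.949 m/day.
Seepage velocity v = q / n_e = 3.949 / 0.21 = 18.80 m/day.

18.8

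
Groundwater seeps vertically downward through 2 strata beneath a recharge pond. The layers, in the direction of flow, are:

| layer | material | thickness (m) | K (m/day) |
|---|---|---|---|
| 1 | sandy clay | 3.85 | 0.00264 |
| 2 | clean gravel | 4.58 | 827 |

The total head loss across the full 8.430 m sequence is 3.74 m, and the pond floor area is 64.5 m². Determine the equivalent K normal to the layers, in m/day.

0.00578

Flow is perpendicular to layering, so the layers act in series and the equivalent K is the thickness-weighted harmonic mean.
Total thickness L = 3.85 + 4.58 = 8.430 m.
Σ(b_i/K_i) = 3.85/0.00264 + 4.58/827 = 1458 d.
K_eq = L / Σ(b_i/K_i) = 8.430 / 1458 = 0.005781 m/day.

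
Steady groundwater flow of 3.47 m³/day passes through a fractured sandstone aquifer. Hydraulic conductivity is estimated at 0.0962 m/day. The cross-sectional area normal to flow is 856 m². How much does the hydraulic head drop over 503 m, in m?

From Q = K·A·i, i = Q / (K·A) = 3.47 / (0.09620 × 856.0) = 0.04214.
Head loss Δh = i · L = 0.04214 × 503 = 21.20 m.

21.2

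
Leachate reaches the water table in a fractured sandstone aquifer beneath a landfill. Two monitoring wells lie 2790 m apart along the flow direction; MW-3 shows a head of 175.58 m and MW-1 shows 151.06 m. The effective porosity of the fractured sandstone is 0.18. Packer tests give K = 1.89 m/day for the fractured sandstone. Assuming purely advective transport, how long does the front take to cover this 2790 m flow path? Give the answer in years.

82.8

Hydraulic gradient i = (175.58 − 151.06) / 2790 = 24.52 / 2790 = 0.008789.
Darcy flux q = K · i = 1.890 × 0.008789 = 0.01661 m/day.
Seepage velocity v = q / n_e = 0.01661 / 0.18 = 0.09228 m/day.
Travel time t = L / v = 2790 / 0.09228 = 30234 days = 82.78 years.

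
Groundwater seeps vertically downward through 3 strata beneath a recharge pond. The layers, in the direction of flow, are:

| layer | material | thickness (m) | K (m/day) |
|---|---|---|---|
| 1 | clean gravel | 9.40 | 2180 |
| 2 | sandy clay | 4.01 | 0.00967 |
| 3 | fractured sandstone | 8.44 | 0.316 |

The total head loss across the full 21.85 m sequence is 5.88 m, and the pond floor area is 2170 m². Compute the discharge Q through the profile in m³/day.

28.9

Flow is perpendicular to layering, so the layers act in series and the equivalent K is the thickness-weighted harmonic mean.
Total thickness L = 9.40 + 4.01 + 8.44 = 21.85 m.
Σ(b_i/K_i) = 9.40/2180 + 4.01/0.00967 + 8.44/0.316 = 441.4 d.
K_eq = L / Σ(b_i/K_i) = 21.85 / 441.4 = 0.04950 m/day.
Q = K_eq · A · (Δh/L) = 0.04950 × 2170 × (5.88/21.85) = 28.91 m³/day.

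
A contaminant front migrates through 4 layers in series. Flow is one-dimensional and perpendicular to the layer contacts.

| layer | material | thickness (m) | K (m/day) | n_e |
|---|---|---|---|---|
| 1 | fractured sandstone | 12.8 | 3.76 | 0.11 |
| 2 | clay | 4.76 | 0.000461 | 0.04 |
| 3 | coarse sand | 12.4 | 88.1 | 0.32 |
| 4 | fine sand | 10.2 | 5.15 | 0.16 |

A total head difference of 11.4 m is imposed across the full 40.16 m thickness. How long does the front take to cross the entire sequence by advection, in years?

17.9

With flow normal to the layers, continuity requires the same specific discharge q through every layer.
Σ(b_i/K_i) = 12.8/3.76 + 4.76/0.000461 + 12.4/88.1 + 10.2/5.15 = 10331 d.
q = Δh / Σ(b_i/K_i) = 11.4 / 10331 = 0.001103 m/day.
In each layer the seepage velocity is v_i = q/n_i, so the layer transit time is t_i = b_i·n_i / q:
  layer 1 (fractured sandstone): t_1 = 12.8 × 0.11 / 0.001103 = 1276 d
  layer 2 (clay): t_2 = 4.76 × 0.04 / 0.001103 = 172.5 d
  layer 3 (coarse sand): t_3 = 12.4 × 0.32 / 0.001103 = 3596 d
  layer 4 (fine sand): t_4 = 10.2 × 0.16 / 0.001103 = 1479 d
Total t = Σ t_i = 6523 days = 17.86 years.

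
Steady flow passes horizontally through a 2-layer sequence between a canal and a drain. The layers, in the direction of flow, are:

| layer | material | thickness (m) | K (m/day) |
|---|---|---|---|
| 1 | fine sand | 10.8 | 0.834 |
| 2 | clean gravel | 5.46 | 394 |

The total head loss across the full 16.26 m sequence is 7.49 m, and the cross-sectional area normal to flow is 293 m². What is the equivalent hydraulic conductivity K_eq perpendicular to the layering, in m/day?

1.25

Flow is perpendicular to layering, so the layers act in series and the equivalent K is the thickness-weighted harmonic mean.
Total thickness L = 10.8 + 5.46 = 16.26 m.
Σ(b_i/K_i) = 10.8/0.834 + 5.46/394 = 12.96 d.
K_eq = L / Σ(b_i/K_i) = 16.26 / 12.96 = 1.254 m/day.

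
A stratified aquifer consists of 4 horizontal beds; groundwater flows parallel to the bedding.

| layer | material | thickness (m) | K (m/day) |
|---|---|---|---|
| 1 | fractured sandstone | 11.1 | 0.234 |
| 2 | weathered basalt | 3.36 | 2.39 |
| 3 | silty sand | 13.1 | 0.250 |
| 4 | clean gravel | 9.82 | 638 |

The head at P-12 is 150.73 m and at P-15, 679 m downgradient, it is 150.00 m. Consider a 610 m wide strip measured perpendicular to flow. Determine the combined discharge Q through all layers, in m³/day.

Flow is parallel to layering, so each bed carries its own Darcy discharge and the transmissivities add.
Σ(K_i·b_i) = 0.234×11.1 + 2.39×3.36 + 0.250×13.1 + 638×9.82 = 6279 m²/day.
Hydraulic gradient i = (150.73 − 150.00) / 679 = 0.73 / 679 = 0.001075.
Q = Σ(K_i·b_i) · W · i = 6279 × 610 × 0.001075 = 4118 m³/day.

4120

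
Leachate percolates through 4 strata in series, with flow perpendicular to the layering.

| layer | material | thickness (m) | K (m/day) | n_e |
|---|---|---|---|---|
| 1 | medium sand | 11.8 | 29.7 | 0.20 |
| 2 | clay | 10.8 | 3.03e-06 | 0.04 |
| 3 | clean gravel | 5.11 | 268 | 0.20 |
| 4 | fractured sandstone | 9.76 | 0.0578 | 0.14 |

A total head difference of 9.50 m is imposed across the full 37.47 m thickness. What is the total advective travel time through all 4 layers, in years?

5320

With flow normal to the layers, continuity requires the same specific discharge q through every layer.
Σ(b_i/K_i) = 11.8/29.7 + 10.8/3.03e-06 + 5.11/268 + 9.76/0.0578 = 3.565e+06 d.
q = Δh / Σ(b_i/K_i) = 9.50 / 3.565e+06 = 2.665e-06 m/day.
In each layer the seepage velocity is v_i = q/n_i, so the layer transit time is t_i = b_i·n_i / q:
  layer 1 (medium sand): t_1 = 11.8 × 0.20 / 2.665e-06 = 8.855e+05 d
  layer 2 (clay): t_2 = 10.8 × 0.04 / 2.665e-06 = 1.621e+05 d
  layer 3 (clean gravel): t_3 = 5.11 × 0.20 / 2.665e-06 = 3.835e+05 d
  layer 4 (fractured sandstone): t_4 = 9.76 × 0.14 / 2.665e-06 = 5.127e+05 d
Total t = Σ t_i = 1.944e+06 days = 5322 years.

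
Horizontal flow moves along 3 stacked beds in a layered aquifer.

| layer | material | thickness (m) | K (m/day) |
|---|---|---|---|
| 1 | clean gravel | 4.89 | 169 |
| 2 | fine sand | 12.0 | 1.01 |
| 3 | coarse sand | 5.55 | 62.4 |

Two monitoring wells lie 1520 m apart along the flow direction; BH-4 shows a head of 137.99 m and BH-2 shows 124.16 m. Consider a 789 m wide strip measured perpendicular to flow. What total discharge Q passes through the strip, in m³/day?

8510

Flow is parallel to layering, so each bed carries its own Darcy discharge and the transmissivities add.
Σ(K_i·b_i) = 169×4.89 + 1.01×12.0 + 62.4×5.55 = 1185 m²/day.
Hydraulic gradient i = (137.99 − 124.16) / 1520 = 13.83 / 1520 = 0.009099.
Q = Σ(K_i·b_i) · W · i = 1185 × 789 × 0.009099 = 8506 m³/day.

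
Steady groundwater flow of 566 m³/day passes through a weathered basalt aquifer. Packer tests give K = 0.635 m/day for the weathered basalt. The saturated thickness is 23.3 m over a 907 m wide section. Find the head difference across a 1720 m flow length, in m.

72.5

Cross-sectional area A = 907 × 23.3 = 21133 m².
From Q = K·A·i, i = Q / (K·A) = 566 / (0.6350 × 21133) = 0.04218.
Head loss Δh = i · L = 0.04218 × 1720 = 72.55 m.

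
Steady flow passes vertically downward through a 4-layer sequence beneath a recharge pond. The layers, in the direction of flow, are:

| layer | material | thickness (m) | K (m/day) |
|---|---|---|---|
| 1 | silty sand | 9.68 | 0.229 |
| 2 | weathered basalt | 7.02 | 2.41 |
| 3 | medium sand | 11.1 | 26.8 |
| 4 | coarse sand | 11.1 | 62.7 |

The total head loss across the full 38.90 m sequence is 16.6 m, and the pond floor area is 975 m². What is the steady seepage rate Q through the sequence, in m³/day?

Flow is perpendicular to layering, so the layers act in series and the equivalent K is the thickness-weighted harmonic mean.
Total thickness L = 9.68 + 7.02 + 11.1 + 11.1 = 38.90 m.
Σ(b_i/K_i) = 9.68/0.229 + 7.02/2.41 + 11.1/26.8 + 11.1/62.7 = 45.77 d.
K_eq = L / Σ(b_i/K_i) = 38.90 / 45.77 = 0.8498 m/day.
Q = K_eq · A · (Δh/L) = 0.8498 × 975 × (16.6/38.90) = 353.6 m³/day.

354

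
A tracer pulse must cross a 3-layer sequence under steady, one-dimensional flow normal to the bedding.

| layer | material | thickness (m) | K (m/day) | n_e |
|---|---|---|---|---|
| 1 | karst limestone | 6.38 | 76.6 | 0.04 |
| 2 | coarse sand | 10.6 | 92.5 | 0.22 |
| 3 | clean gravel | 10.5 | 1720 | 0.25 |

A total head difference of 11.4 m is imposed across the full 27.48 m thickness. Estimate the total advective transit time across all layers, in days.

0.0933

With flow normal to the layers, continuity requires the same specific discharge q through every layer.
Σ(b_i/K_i) = 6.38/76.6 + 10.6/92.5 + 10.5/1720 = 0.2040 d.
q = Δh / Σ(b_i/K_i) = 11.4 / 0.2040 = 55.89 m/day.
In each layer the seepage velocity is v_i = q/n_i, so the layer transit time is t_i = b_i·n_i / q:
  layer 1 (karst limestone): t_1 = 6.38 × 0.04 / 55.89 = 0.004566 d
  layer 2 (coarse sand): t_2 = 10.6 × 0.22 / 55.89 = 0.04173 d
  layer 3 (clean gravel): t_3 = 10.5 × 0.25 / 55.89 = 0.04697 d
Total t = Σ t_i = 0.09327 days.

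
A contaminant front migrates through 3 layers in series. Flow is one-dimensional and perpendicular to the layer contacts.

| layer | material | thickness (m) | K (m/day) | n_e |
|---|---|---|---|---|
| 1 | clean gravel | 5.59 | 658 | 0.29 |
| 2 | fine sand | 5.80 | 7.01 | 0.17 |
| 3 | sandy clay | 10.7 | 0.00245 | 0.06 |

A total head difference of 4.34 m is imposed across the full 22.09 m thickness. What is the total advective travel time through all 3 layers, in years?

8.95

With flow normal to the layers, continuity requires the same specific discharge q through every layer.
Σ(b_i/K_i) = 5.59/658 + 5.80/7.01 + 10.7/0.00245 = 4368 d.
q = Δh / Σ(b_i/K_i) = 4.34 / 4368 = 0.0009935 m/day.
In each layer the seepage velocity is v_i = q/n_i, so the layer transit time is t_i = b_i·n_i / q:
  layer 1 (clean gravel): t_1 = 5.59 × 0.29 / 0.0009935 = 1632 d
  layer 2 (fine sand): t_2 = 5.80 × 0.17 / 0.0009935 = 992.4 d
  layer 3 (sandy clay): t_3 = 10.7 × 0.06 / 0.0009935 = 646.2 d
Total t = Σ t_i = 3270 days = 8.953 years.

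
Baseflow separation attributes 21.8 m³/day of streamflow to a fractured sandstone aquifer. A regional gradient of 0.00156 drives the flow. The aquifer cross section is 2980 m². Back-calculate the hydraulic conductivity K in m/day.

4.69

Hydraulic gradient i = 0.00156.
From Q = K·A·i, K = Q / (A·i) = 21.8 / (2980 × 0.001560) = 4.689 m/day.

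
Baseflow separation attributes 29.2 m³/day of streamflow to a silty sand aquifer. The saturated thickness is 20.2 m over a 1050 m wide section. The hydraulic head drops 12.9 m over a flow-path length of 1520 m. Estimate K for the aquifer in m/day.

Cross-sectional area A = 1050 × 20.2 = 21210 m².
Hydraulic gradient i = Δh / L = 12.9 / 1520 = 0.008487.
From Q = K·A·i, K = Q / (A·i) = 29.2 / (21210 × 0.008487) = 0.1622 m/day.

0.162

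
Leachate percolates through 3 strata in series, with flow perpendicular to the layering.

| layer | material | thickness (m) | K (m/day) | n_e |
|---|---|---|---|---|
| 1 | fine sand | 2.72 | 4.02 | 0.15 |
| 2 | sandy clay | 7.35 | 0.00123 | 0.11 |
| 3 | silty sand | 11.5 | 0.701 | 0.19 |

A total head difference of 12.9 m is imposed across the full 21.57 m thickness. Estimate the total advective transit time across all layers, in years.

4.33

With flow normal to the layers, continuity requires the same specific discharge q through every layer.
Σ(b_i/K_i) = 2.72/4.02 + 7.35/0.00123 + 11.5/0.701 = 5993 d.
q = Δh / Σ(b_i/K_i) = 12.9 / 5993 = 0.002153 m/day.
In each layer the seepage velocity is v_i = q/n_i, so the layer transit time is t_i = b_i·n_i / q:
  layer 1 (fine sand): t_1 = 2.72 × 0.15 / 0.002153 = 189.5 d
  layer 2 (sandy clay): t_2 = 7.35 × 0.11 / 0.002153 = 375.6 d
  layer 3 (silty sand): t_3 = 11.5 × 0.19 / 0.002153 = 1015 d
Total t = Σ t_i = 1580 days = 4.326 years.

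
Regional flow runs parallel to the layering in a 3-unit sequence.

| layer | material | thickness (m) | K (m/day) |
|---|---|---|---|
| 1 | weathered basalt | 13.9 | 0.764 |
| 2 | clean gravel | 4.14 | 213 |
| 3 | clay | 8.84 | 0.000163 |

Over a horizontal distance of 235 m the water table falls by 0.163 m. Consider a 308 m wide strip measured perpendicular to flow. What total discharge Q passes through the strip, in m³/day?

Flow is parallel to layering, so each bed carries its own Darcy discharge and the transmissivities add.
Σ(K_i·b_i) = 0.764×13.9 + 213×4.14 + 0.000163×8.84 = 892.4 m²/day.
Hydraulic gradient i = Δh / L = 0.163 / 235 = 0.0006936.
Q = Σ(K_i·b_i) · W · i = 892.4 × 308 × 0.0006936 = 190.7 m³/day.

191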